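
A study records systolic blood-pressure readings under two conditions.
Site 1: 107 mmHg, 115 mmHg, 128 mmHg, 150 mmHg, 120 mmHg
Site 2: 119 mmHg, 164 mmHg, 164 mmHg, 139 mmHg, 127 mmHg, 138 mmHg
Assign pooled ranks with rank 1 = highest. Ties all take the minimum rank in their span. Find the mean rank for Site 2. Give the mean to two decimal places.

4.50

Sorted (descending): 164, 164, 150, 139, 138, 128, 127, 120, 119, 115, 107
The 2 values of 164 occupy positions 1–2 → each gets rank 1.
Site 2 values → pooled ranks: 119→9, 164→1, 164→1, 139→4, 127→7, 138→5
Mean rank = (9 + 1 + 1 + 4 + 7 + 5) / 6 = 4.50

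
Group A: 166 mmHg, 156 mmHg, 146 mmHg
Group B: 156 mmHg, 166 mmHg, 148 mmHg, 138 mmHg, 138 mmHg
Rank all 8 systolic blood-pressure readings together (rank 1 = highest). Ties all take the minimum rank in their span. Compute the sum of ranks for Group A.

10

Sorted (descending): 166, 166, 156, 156, 148, 146, 138, 138
The 2 values of 166 occupy positions 1–2 → each gets rank 1.
The 2 values of 156 occupy positions 3–4 → each gets rank 3.
The 2 values of 138 occupy positions 7–8 → each gets rank 7.
Group A values → pooled ranks: 166→1, 156→3, 146→6
Rank sum = 1 + 3 + 6 = 10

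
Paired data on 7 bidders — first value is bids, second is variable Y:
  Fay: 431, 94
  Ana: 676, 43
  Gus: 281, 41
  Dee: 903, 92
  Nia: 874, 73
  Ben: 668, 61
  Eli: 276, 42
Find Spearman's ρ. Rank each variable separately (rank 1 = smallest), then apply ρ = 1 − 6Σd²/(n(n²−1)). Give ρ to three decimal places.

Ranks of variable 1: 3, 5, 2, 7, 6, 4, 1
Ranks of variable 2: 7, 3, 1, 6, 5, 4, 2
d = r₁ − r₂: -4, 2, 1, 1, 1, 0, -1
d²: 16, 4, 1, 1, 1, 0, 1; Σd² = 24
ρ = 1 − 6·24/(7·48) = 1 − 144/336 = 0.571

0.571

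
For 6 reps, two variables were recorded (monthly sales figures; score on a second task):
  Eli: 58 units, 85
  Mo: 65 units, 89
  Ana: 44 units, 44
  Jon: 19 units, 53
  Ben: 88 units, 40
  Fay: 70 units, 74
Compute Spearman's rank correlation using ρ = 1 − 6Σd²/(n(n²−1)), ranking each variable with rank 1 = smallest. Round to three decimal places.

Ranks of variable 1: 3, 4, 2, 1, 6, 5
Ranks of variable 2: 5, 6, 2, 3, 1, 4
d = r₁ − r₂: -2, -2, 0, -2, 5, 1
d²: 4, 4, 0, 4, 25, 1; Σd² = 38
ρ = 1 − 6·38/(6·35) = 1 − 228/210 = -0.086

-0.086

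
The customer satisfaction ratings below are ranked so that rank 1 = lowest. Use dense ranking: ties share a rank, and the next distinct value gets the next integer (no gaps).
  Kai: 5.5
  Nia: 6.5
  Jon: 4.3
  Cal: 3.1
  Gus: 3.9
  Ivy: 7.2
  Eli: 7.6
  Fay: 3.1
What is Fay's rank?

1

Sorted (ascending): 3.1, 3.1, 3.9, 4.3, 5.5, 6.5, 7.2, 7.6
The 2 values of 3.1 share dense rank 1.
Remaining distinct values take the next consecutive integers.
Fay has value 3.1 → rank 1.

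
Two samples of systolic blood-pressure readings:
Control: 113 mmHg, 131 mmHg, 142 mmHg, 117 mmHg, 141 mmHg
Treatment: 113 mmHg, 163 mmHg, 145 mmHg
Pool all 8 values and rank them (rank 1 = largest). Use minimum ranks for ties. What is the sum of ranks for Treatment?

10

Sorted (descending): 163, 145, 142, 141, 131, 117, 113, 113
The 2 values of 113 occupy positions 7–8 → each gets rank 7.
Treatment values → pooled ranks: 113→7, 163→1, 145→2
Rank sum = 7 + 1 + 2 = 10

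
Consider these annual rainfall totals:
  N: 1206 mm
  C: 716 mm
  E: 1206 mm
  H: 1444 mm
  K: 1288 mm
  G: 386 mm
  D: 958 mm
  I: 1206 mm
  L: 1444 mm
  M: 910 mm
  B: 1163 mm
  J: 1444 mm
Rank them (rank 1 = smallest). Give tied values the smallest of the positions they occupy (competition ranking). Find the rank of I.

6

Sorted (ascending): 386, 716, 910, 958, 1163, 1206, 1206, 1206, 1288, 1444, 1444, 1444
The 3 values of 1206 occupy positions 6–8 → each gets rank 6.
The 3 values of 1444 occupy positions 10–12 → each gets rank 10.
I has value 1206 mm → rank 6.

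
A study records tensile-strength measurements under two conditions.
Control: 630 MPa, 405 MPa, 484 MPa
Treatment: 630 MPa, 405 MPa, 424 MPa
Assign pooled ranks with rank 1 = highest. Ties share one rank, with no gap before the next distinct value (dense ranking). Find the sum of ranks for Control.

7

Sorted (descending): 630, 630, 484, 424, 405, 405
The 2 values of 630 share dense rank 1.
The 2 values of 405 share dense rank 4.
Remaining distinct values take the next consecutive integers.
Control values → pooled ranks: 630→1, 405→4, 484→2
Rank sum = 1 + 4 + 2 = 7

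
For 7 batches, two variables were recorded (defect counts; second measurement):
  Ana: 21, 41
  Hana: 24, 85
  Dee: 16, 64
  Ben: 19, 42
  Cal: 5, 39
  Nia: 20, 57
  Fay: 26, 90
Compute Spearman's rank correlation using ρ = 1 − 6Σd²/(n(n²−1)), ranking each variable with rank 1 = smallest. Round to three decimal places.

0.679

Ranks of variable 1: 5, 6, 2, 3, 1, 4, 7
Ranks of variable 2: 2, 6, 5, 3, 1, 4, 7
d = r₁ − r₂: 3, 0, -3, 0, 0, 0, 0
d²: 9, 0, 9, 0, 0, 0, 0; Σd² = 18
ρ = 1 − 6·18/(7·48) = 1 − 108/336 = 0.679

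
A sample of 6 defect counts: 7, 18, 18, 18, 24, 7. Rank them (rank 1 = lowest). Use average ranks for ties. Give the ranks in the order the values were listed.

1.5, 4, 4, 4, 6, 1.5

Sorted (ascending): 7, 7, 18, 18, 18, 24
The 2 values of 7 occupy positions 1–2 → average rank (1+2)/2 = 1.5.
The 3 values of 18 occupy positions 3–5 → average rank 4.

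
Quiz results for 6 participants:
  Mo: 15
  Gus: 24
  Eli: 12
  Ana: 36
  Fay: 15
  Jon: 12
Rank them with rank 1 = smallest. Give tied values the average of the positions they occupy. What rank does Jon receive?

Sorted (ascending): 12, 12, 15, 15, 24, 36
The 2 values of 12 occupy positions 1–2 → average rank (1+2)/2 = 1.5.
The 2 values of 15 occupy positions 3–4 → average rank (3+4)/2 = 3.5.
Jon has value 12 → rank 1.5.

1.5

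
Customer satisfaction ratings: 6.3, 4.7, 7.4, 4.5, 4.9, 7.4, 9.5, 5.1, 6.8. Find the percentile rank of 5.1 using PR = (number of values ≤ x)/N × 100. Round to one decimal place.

44.4

N = 9.
Strictly below 5.1: 3. Equal to 5.1: 1.
PR = 4/9 × 100 = 44.4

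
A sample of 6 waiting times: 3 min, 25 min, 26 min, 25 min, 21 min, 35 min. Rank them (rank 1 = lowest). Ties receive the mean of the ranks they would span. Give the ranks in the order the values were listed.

Sorted (ascending): 3, 21, 25, 25, 26, 35
The 2 values of 25 occupy positions 3–4 → average rank (3+4)/2 = 3.5.

1, 3.5, 5, 3.5, 2, 6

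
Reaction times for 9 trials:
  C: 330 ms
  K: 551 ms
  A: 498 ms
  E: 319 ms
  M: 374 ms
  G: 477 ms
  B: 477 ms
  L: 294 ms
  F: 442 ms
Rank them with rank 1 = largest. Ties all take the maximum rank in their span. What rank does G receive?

Sorted (descending): 551, 498, 477, 477, 442, 374, 330, 319, 294
The 2 values of 477 occupy positions 3–4 → each gets rank 4.
G has value 477 ms → rank 4.

4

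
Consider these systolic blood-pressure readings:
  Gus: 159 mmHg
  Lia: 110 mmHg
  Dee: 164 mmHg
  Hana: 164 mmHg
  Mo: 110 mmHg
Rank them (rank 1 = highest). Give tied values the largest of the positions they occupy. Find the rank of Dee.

2

Sorted (descending): 164, 164, 159, 110, 110
The 2 values of 164 occupy positions 1–2 → each gets rank 2.
The 2 values of 110 occupy positions 4–5 → each gets rank 5.
Dee has value 164 mmHg → rank 2.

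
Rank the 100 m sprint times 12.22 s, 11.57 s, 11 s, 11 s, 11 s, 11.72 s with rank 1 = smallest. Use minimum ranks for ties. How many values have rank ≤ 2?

Sorted (ascending): 11, 11, 11, 11.57, 11.72, 12.22
The 3 values of 11 occupy positions 1–3 → each gets rank 1.
Ranks ≤ 2: {1, 1, 1} → 3 values.

3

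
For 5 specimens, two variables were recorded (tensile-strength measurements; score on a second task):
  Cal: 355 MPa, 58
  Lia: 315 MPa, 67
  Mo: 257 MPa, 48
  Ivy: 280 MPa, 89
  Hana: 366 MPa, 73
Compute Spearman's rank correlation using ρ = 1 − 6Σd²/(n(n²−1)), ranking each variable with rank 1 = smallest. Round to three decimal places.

0.300

Ranks of variable 1: 4, 3, 1, 2, 5
Ranks of variable 2: 2, 3, 1, 5, 4
d = r₁ − r₂: 2, 0, 0, -3, 1
d²: 4, 0, 0, 9, 1; Σd² = 14
ρ = 1 − 6·14/(5·24) = 1 − 84/120 = 0.300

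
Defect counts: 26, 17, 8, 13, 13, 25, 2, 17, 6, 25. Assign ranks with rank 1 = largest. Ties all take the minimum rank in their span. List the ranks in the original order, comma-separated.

1, 4, 8, 6, 6, 2, 10, 4, 9, 2

Sorted (descending): 26, 25, 25, 17, 17, 13, 13, 8, 6, 2
The 2 values of 25 occupy positions 2–3 → each gets rank 2.
The 2 values of 17 occupy positions 4–5 → each gets rank 4.
The 2 values of 13 occupy positions 6–7 → each gets rank 6.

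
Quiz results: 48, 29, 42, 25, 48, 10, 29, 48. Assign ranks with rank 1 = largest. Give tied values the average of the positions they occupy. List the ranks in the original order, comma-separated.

Sorted (descending): 48, 48, 48, 42, 29, 29, 25, 10
The 3 values of 48 occupy positions 1–3 → average rank 2.
The 2 values of 29 occupy positions 5–6 → average rank (5+6)/2 = 5.5.

2, 5.5, 4, 7, 2, 8, 5.5, 2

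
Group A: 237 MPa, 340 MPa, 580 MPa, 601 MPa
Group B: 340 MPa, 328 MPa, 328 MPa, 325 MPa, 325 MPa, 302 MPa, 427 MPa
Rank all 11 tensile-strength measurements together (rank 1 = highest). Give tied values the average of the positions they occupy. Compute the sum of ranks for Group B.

Sorted (descending): 601, 580, 427, 340, 340, 328, 328, 325, 325, 302, 237
The 2 values of 340 occupy positions 4–5 → average rank (4+5)/2 = 4.5.
The 2 values of 328 occupy positions 6–7 → average rank (6+7)/2 = 6.5.
The 2 values of 325 occupy positions 8–9 → average rank (8+9)/2 = 8.5.
Group B values → pooled ranks: 340→4.5, 328→6.5, 328→6.5, 325→8.5, 325→8.5, 302→10, 427→3
Rank sum = 4.5 + 6.5 + 6.5 + 8.5 + 8.5 + 10 + 3 = 47.5

47.5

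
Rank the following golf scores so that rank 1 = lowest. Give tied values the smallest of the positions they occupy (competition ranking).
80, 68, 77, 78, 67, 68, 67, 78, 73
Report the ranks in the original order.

Sorted (ascending): 67, 67, 68, 68, 73, 77, 78, 78, 80
The 2 values of 67 occupy positions 1–2 → each gets rank 1.
The 2 values of 68 occupy positions 3–4 → each gets rank 3.
The 2 values of 78 occupy positions 7–8 → each gets rank 7.

9, 3, 6, 7, 1, 3, 1, 7, 5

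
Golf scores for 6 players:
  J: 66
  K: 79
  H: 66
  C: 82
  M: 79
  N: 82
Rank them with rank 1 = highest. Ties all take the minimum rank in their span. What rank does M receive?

Sorted (descending): 82, 82, 79, 79, 66, 66
The 2 values of 82 occupy positions 1–2 → each gets rank 1.
The 2 values of 79 occupy positions 3–4 → each gets rank 3.
The 2 values of 66 occupy positions 5–6 → each gets rank 5.
M has value 79 → rank 3.

3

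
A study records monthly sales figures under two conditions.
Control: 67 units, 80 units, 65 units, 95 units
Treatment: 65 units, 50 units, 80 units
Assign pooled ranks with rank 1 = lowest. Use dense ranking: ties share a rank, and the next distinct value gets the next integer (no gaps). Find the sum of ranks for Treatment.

7

Sorted (ascending): 50, 65, 65, 67, 80, 80, 95
The 2 values of 65 share dense rank 2.
The 2 values of 80 share dense rank 4.
Remaining distinct values take the next consecutive integers.
Treatment values → pooled ranks: 65→2, 50→1, 80→4
Rank sum = 2 + 1 + 4 = 7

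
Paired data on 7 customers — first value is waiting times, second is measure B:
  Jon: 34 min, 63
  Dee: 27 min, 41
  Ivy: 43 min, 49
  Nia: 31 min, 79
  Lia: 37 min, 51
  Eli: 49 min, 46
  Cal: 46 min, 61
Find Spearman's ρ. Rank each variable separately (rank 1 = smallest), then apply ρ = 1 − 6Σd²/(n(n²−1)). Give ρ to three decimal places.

Ranks of variable 1: 3, 1, 5, 2, 4, 7, 6
Ranks of variable 2: 6, 1, 3, 7, 4, 2, 5
d = r₁ − r₂: -3, 0, 2, -5, 0, 5, 1
d²: 9, 0, 4, 25, 0, 25, 1; Σd² = 64
ρ = 1 − 6·64/(7·48) = 1 − 384/336 = -0.143

-0.143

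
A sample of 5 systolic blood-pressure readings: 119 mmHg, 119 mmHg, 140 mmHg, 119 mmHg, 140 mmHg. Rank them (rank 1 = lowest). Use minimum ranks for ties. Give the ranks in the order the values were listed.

1, 1, 4, 1, 4

Sorted (ascending): 119, 119, 119, 140, 140
The 3 values of 119 occupy positions 1–3 → each gets rank 1.
The 2 values of 140 occupy positions 4–5 → each gets rank 4.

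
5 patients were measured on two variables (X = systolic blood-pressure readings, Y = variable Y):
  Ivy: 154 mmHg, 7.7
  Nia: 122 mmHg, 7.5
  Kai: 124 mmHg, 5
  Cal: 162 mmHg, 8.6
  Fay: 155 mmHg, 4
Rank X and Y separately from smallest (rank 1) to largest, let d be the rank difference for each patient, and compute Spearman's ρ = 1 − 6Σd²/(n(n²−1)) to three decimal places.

0.300

Ranks of variable 1: 3, 1, 2, 5, 4
Ranks of variable 2: 4, 3, 2, 5, 1
d = r₁ − r₂: -1, -2, 0, 0, 3
d²: 1, 4, 0, 0, 9; Σd² = 14
ρ = 1 − 6·14/(5·24) = 1 − 84/120 = 0.300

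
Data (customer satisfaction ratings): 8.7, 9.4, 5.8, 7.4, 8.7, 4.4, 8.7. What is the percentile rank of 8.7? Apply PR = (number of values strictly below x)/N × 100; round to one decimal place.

N = 7.
Strictly below 8.7: 3. Equal to 8.7: 3.
PR = 3/7 × 100 = 42.9

42.9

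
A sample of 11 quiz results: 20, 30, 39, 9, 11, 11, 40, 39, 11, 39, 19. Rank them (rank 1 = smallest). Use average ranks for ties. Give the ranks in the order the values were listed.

Sorted (ascending): 9, 11, 11, 11, 19, 20, 30, 39, 39, 39, 40
The 3 values of 11 occupy positions 2–4 → average rank 3.
The 3 values of 39 occupy positions 8–10 → average rank 9.

6, 7, 9, 1, 3, 3, 11, 9, 3, 9, 5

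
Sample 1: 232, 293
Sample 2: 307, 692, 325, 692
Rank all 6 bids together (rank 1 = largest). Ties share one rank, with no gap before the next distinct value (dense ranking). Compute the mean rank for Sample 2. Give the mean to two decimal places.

Sorted (descending): 692, 692, 325, 307, 293, 232
The 2 values of 692 share dense rank 1.
Remaining distinct values take the next consecutive integers.
Sample 2 values → pooled ranks: 307→3, 692→1, 325→2, 692→1
Mean rank = (3 + 1 + 2 + 1) / 4 = 1.75

1.75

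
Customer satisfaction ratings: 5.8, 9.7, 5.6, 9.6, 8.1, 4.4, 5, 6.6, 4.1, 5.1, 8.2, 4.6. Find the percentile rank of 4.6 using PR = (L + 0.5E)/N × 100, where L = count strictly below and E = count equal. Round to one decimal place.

20.8

N = 12.
Strictly below 4.6: 2. Equal to 4.6: 1.
PR = (2 + 0.5·1)/12 × 100 = 20.8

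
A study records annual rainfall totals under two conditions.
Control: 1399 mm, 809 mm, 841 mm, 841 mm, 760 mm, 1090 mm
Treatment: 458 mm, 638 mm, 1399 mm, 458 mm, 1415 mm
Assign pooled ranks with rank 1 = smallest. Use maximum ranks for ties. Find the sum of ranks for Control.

41

Sorted (ascending): 458, 458, 638, 760, 809, 841, 841, 1090, 1399, 1399, 1415
The 2 values of 458 occupy positions 1–2 → each gets rank 2.
The 2 values of 841 occupy positions 6–7 → each gets rank 7.
The 2 values of 1399 occupy positions 9–10 → each gets rank 10.
Control values → pooled ranks: 1399→10, 809→5, 841→7, 841→7, 760→4, 1090→8
Rank sum = 10 + 5 + 7 + 7 + 4 + 8 = 41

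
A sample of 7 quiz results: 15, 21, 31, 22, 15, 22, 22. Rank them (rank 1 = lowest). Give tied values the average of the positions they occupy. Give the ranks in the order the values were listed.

Sorted (ascending): 15, 15, 21, 22, 22, 22, 31
The 2 values of 15 occupy positions 1–2 → average rank (1+2)/2 = 1.5.
The 3 values of 22 occupy positions 4–6 → average rank 5.

1.5, 3, 7, 5, 1.5, 5, 5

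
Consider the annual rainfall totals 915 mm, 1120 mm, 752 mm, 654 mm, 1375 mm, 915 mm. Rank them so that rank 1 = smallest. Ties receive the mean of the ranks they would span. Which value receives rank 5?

Sorted (ascending): 654, 752, 915, 915, 1120, 1375
The 2 values of 915 occupy positions 3–4 → average rank (3+4)/2 = 3.5.
Rank 5 → value 1120.

1120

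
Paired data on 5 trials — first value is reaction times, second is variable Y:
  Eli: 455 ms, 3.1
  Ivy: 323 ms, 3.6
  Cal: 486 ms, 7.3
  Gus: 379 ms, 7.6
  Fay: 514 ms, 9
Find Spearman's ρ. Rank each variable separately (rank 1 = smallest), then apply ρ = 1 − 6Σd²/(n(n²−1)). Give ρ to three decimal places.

0.500

Ranks of variable 1: 3, 1, 4, 2, 5
Ranks of variable 2: 1, 2, 3, 4, 5
d = r₁ − r₂: 2, -1, 1, -2, 0
d²: 4, 1, 1, 4, 0; Σd² = 10
ρ = 1 − 6·10/(5·24) = 1 − 60/120 = 0.500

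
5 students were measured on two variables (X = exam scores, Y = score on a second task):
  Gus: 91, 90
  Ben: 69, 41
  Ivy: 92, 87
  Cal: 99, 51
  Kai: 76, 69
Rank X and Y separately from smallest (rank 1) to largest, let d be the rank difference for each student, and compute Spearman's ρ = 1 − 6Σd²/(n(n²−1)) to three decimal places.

Ranks of variable 1: 3, 1, 4, 5, 2
Ranks of variable 2: 5, 1, 4, 2, 3
d = r₁ − r₂: -2, 0, 0, 3, -1
d²: 4, 0, 0, 9, 1; Σd² = 14
ρ = 1 − 6·14/(5·24) = 1 − 84/120 = 0.300

0.300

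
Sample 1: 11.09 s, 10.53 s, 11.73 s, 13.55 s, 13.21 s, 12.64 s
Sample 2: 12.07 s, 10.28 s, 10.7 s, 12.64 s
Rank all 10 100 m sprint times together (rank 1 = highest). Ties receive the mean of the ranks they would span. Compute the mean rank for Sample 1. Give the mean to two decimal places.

Sorted (descending): 13.55, 13.21, 12.64, 12.64, 12.07, 11.73, 11.09, 10.7, 10.53, 10.28
The 2 values of 12.64 occupy positions 3–4 → average rank (3+4)/2 = 3.5.
Sample 1 values → pooled ranks: 11.09→7, 10.53→9, 11.73→6, 13.55→1, 13.21→2, 12.64→3.5
Mean rank = (7 + 9 + 6 + 1 + 2 + 3.5) / 6 = 4.75

4.75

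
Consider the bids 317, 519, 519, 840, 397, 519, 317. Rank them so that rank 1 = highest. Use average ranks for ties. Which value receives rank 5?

397

Sorted (descending): 840, 519, 519, 519, 397, 317, 317
The 3 values of 519 occupy positions 2–4 → average rank 3.
The 2 values of 317 occupy positions 6–7 → average rank (6+7)/2 = 6.5.
Rank 5 → value 397.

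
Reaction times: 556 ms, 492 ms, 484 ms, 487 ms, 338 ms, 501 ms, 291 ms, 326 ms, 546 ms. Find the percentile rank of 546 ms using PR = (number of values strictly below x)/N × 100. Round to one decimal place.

N = 9.
Strictly below 546: 7. Equal to 546: 1.
PR = 7/9 × 100 = 77.8

77.8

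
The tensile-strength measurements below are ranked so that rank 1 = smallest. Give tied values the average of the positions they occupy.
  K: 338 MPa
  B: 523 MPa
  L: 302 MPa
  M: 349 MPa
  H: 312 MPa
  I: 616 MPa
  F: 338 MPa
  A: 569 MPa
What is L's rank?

1

Sorted (ascending): 302, 312, 338, 338, 349, 523, 569, 616
The 2 values of 338 occupy positions 3–4 → average rank (3+4)/2 = 3.5.
L has value 302 MPa → rank 1.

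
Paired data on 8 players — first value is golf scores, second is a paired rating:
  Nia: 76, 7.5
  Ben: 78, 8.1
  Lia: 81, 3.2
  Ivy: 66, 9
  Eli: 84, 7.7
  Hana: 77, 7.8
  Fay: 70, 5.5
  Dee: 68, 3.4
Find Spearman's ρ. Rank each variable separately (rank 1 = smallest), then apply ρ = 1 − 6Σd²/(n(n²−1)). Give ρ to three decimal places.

-0.143

Ranks of variable 1: 4, 6, 7, 1, 8, 5, 3, 2
Ranks of variable 2: 4, 7, 1, 8, 5, 6, 3, 2
d = r₁ − r₂: 0, -1, 6, -7, 3, -1, 0, 0
d²: 0, 1, 36, 49, 9, 1, 0, 0; Σd² = 96
ρ = 1 − 6·96/(8·63) = 1 − 576/504 = -0.143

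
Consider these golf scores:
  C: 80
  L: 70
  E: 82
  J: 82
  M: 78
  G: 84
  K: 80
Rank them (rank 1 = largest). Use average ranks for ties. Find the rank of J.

2.5

Sorted (descending): 84, 82, 82, 80, 80, 78, 70
The 2 values of 82 occupy positions 2–3 → average rank (2+3)/2 = 2.5.
The 2 values of 80 occupy positions 4–5 → average rank (4+5)/2 = 4.5.
J has value 82 → rank 2.5.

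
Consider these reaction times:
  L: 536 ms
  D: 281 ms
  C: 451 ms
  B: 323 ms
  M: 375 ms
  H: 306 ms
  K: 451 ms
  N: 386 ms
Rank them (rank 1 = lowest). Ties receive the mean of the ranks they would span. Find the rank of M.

Sorted (ascending): 281, 306, 323, 375, 386, 451, 451, 536
The 2 values of 451 occupy positions 6–7 → average rank (6+7)/2 = 6.5.
M has value 375 ms → rank 4.

4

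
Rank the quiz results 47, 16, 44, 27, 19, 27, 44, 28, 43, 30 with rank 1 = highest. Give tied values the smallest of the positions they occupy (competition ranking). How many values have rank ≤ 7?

8

Sorted (descending): 47, 44, 44, 43, 30, 28, 27, 27, 19, 16
The 2 values of 44 occupy positions 2–3 → each gets rank 2.
The 2 values of 27 occupy positions 7–8 → each gets rank 7.
Ranks ≤ 7: {1, 2, 2, 4, 5, 6, 7, 7} → 8 values.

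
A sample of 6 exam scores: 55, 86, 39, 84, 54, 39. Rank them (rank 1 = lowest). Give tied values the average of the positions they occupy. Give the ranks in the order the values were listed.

Sorted (ascending): 39, 39, 54, 55, 84, 86
The 2 values of 39 occupy positions 1–2 → average rank (1+2)/2 = 1.5.

4, 6, 1.5, 5, 3, 1.5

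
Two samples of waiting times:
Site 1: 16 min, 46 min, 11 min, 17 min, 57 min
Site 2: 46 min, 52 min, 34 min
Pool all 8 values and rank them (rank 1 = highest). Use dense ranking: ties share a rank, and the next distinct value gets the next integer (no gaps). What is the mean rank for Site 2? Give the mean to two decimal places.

3.00

Sorted (descending): 57, 52, 46, 46, 34, 17, 16, 11
The 2 values of 46 share dense rank 3.
Remaining distinct values take the next consecutive integers.
Site 2 values → pooled ranks: 46→3, 52→2, 34→4
Mean rank = (3 + 2 + 4) / 3 = 3.00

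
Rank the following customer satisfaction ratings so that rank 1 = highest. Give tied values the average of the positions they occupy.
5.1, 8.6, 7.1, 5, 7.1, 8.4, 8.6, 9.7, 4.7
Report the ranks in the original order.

Sorted (descending): 9.7, 8.6, 8.6, 8.4, 7.1, 7.1, 5.1, 5, 4.7
The 2 values of 8.6 occupy positions 2–3 → average rank (2+3)/2 = 2.5.
The 2 values of 7.1 occupy positions 5–6 → average rank (5+6)/2 = 5.5.

7, 2.5, 5.5, 8, 5.5, 4, 2.5, 1, 9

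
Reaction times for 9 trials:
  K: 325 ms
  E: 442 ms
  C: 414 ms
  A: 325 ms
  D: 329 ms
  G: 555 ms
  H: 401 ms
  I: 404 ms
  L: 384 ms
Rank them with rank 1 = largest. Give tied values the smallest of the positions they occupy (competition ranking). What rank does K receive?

8

Sorted (descending): 555, 442, 414, 404, 401, 384, 329, 325, 325
The 2 values of 325 occupy positions 8–9 → each gets rank 8.
K has value 325 ms → rank 8.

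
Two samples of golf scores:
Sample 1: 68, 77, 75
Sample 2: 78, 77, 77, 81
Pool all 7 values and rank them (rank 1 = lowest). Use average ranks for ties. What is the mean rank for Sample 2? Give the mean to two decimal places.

Sorted (ascending): 68, 75, 77, 77, 77, 78, 81
The 3 values of 77 occupy positions 3–5 → average rank 4.
Sample 2 values → pooled ranks: 78→6, 77→4, 77→4, 81→7
Mean rank = (6 + 4 + 4 + 7) / 4 = 5.25

5.25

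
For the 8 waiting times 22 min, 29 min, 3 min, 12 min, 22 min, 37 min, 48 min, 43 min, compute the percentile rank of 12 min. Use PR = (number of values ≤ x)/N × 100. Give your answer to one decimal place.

N = 8.
Strictly below 12: 1. Equal to 12: 1.
PR = 2/8 × 100 = 25.0

25.0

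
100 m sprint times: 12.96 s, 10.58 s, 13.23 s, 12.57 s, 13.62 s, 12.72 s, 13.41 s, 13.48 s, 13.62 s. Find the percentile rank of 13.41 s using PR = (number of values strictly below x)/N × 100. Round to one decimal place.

N = 9.
Strictly below 13.41: 5. Equal to 13.41: 1.
PR = 5/9 × 100 = 55.6

55.6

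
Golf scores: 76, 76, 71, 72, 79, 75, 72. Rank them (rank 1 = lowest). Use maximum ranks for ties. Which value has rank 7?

79

Sorted (ascending): 71, 72, 72, 75, 76, 76, 79
The 2 values of 72 occupy positions 2–3 → each gets rank 3.
The 2 values of 76 occupy positions 5–6 → each gets rank 6.
Rank 7 → value 79.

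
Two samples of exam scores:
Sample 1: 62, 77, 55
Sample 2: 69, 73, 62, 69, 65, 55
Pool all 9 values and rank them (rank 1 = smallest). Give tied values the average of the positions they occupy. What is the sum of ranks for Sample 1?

Sorted (ascending): 55, 55, 62, 62, 65, 69, 69, 73, 77
The 2 values of 55 occupy positions 1–2 → average rank (1+2)/2 = 1.5.
The 2 values of 62 occupy positions 3–4 → average rank (3+4)/2 = 3.5.
The 2 values of 69 occupy positions 6–7 → average rank (6+7)/2 = 6.5.
Sample 1 values → pooled ranks: 62→3.5, 77→9, 55→1.5
Rank sum = 3.5 + 9 + 1.5 = 14

14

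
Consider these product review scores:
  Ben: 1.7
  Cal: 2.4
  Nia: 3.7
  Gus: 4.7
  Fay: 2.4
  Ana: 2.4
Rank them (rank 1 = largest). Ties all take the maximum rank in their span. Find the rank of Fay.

5

Sorted (descending): 4.7, 3.7, 2.4, 2.4, 2.4, 1.7
The 3 values of 2.4 occupy positions 3–5 → each gets rank 5.
Fay has value 2.4 → rank 5.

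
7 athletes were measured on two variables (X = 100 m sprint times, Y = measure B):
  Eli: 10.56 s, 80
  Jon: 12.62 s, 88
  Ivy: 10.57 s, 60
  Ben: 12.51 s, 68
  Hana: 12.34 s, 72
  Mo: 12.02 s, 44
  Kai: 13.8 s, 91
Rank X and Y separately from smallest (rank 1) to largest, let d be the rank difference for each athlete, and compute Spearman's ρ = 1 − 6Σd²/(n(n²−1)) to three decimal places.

0.571

Ranks of variable 1: 1, 6, 2, 5, 4, 3, 7
Ranks of variable 2: 5, 6, 2, 3, 4, 1, 7
d = r₁ − r₂: -4, 0, 0, 2, 0, 2, 0
d²: 16, 0, 0, 4, 0, 4, 0; Σd² = 24
ρ = 1 − 6·24/(7·48) = 1 − 144/336 = 0.571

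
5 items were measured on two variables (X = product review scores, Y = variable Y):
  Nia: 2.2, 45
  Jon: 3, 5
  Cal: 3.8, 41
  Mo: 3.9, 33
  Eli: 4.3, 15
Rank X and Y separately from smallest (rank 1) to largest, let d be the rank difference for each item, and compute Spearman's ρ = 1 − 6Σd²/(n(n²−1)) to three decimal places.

-0.400

Ranks of variable 1: 1, 2, 3, 4, 5
Ranks of variable 2: 5, 1, 4, 3, 2
d = r₁ − r₂: -4, 1, -1, 1, 3
d²: 16, 1, 1, 1, 9; Σd² = 28
ρ = 1 − 6·28/(5·24) = 1 − 168/120 = -0.400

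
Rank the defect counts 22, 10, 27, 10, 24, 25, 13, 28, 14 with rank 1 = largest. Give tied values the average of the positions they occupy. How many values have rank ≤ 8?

Sorted (descending): 28, 27, 25, 24, 22, 14, 13, 10, 10
The 2 values of 10 occupy positions 8–9 → average rank (8+9)/2 = 8.5.
Ranks ≤ 8: {1, 2, 3, 4, 5, 6, 7} → 7 values.

7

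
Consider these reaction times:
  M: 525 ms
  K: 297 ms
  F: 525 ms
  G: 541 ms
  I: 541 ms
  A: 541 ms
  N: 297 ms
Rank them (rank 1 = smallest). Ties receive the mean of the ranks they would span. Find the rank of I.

Sorted (ascending): 297, 297, 525, 525, 541, 541, 541
The 2 values of 297 occupy positions 1–2 → average rank (1+2)/2 = 1.5.
The 2 values of 525 occupy positions 3–4 → average rank (3+4)/2 = 3.5.
The 3 values of 541 occupy positions 5–7 → average rank 6.
I has value 541 ms → rank 6.

6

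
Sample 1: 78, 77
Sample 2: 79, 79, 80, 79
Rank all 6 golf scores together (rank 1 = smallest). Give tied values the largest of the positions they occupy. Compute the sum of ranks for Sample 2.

Sorted (ascending): 77, 78, 79, 79, 79, 80
The 3 values of 79 occupy positions 3–5 → each gets rank 5.
Sample 2 values → pooled ranks: 79→5, 79→5, 80→6, 79→5
Rank sum = 5 + 5 + 6 + 5 = 21

21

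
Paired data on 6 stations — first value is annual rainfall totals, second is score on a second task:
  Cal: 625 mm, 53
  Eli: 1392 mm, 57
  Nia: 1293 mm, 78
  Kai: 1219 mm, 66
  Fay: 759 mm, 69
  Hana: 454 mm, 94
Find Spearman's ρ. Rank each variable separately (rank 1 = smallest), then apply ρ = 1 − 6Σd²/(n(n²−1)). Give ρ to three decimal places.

-0.257

Ranks of variable 1: 2, 6, 5, 4, 3, 1
Ranks of variable 2: 1, 2, 5, 3, 4, 6
d = r₁ − r₂: 1, 4, 0, 1, -1, -5
d²: 1, 16, 0, 1, 1, 25; Σd² = 44
ρ = 1 − 6·44/(6·35) = 1 − 264/210 = -0.257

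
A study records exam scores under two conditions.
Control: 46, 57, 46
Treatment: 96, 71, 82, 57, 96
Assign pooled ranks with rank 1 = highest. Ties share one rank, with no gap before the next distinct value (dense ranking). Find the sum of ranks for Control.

14

Sorted (descending): 96, 96, 82, 71, 57, 57, 46, 46
The 2 values of 96 share dense rank 1.
The 2 values of 57 share dense rank 4.
The 2 values of 46 share dense rank 5.
Remaining distinct values take the next consecutive integers.
Control values → pooled ranks: 46→5, 57→4, 46→5
Rank sum = 5 + 4 + 5 = 14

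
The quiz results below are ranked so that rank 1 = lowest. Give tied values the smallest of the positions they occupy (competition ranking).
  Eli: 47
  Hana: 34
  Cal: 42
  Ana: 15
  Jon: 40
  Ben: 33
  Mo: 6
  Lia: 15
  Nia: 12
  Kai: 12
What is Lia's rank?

4

Sorted (ascending): 6, 12, 12, 15, 15, 33, 34, 40, 42, 47
The 2 values of 12 occupy positions 2–3 → each gets rank 2.
The 2 values of 15 occupy positions 4–5 → each gets rank 4.
Lia has value 15 → rank 4.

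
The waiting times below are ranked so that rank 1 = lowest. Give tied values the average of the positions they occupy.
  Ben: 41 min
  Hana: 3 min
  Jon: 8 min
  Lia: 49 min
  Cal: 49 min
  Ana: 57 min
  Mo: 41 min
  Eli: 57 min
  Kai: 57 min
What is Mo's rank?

Sorted (ascending): 3, 8, 41, 41, 49, 49, 57, 57, 57
The 2 values of 41 occupy positions 3–4 → average rank (3+4)/2 = 3.5.
The 2 values of 49 occupy positions 5–6 → average rank (5+6)/2 = 5.5.
The 3 values of 57 occupy positions 7–9 → average rank 8.
Mo has value 41 min → rank 3.5.

3.5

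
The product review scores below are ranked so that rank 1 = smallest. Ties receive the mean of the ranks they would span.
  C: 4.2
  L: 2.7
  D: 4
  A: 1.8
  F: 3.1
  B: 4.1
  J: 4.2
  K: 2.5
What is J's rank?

7.5

Sorted (ascending): 1.8, 2.5, 2.7, 3.1, 4, 4.1, 4.2, 4.2
The 2 values of 4.2 occupy positions 7–8 → average rank (7+8)/2 = 7.5.
J has value 4.2 → rank 7.5.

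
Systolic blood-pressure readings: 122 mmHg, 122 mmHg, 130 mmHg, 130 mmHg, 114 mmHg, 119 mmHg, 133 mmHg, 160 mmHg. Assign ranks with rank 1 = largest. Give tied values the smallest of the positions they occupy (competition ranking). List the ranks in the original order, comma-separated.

Sorted (descending): 160, 133, 130, 130, 122, 122, 119, 114
The 2 values of 130 occupy positions 3–4 → each gets rank 3.
The 2 values of 122 occupy positions 5–6 → each gets rank 5.

5, 5, 3, 3, 8, 7, 2, 1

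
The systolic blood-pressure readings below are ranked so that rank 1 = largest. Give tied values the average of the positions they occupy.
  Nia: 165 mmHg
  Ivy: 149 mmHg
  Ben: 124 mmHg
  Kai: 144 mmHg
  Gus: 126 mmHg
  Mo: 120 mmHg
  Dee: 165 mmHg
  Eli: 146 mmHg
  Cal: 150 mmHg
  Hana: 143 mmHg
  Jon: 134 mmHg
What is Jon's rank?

8

Sorted (descending): 165, 165, 150, 149, 146, 144, 143, 134, 126, 124, 120
The 2 values of 165 occupy positions 1–2 → average rank (1+2)/2 = 1.5.
Jon has value 134 mmHg → rank 8.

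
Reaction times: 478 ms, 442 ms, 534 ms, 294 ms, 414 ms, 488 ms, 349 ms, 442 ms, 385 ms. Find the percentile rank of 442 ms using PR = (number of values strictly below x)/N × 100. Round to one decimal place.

44.4

N = 9.
Strictly below 442: 4. Equal to 442: 2.
PR = 4/9 × 100 = 44.4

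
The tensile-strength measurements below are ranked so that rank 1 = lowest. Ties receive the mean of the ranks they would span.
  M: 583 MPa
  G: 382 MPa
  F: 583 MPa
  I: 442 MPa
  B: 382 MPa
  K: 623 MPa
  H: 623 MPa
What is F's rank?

4.5

Sorted (ascending): 382, 382, 442, 583, 583, 623, 623
The 2 values of 382 occupy positions 1–2 → average rank (1+2)/2 = 1.5.
The 2 values of 583 occupy positions 4–5 → average rank (4+5)/2 = 4.5.
The 2 values of 623 occupy positions 6–7 → average rank (6+7)/2 = 6.5.
F has value 583 MPa → rank 4.5.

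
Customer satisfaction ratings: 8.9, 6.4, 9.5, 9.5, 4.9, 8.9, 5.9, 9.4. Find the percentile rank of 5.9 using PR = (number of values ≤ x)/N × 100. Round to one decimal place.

N = 8.
Strictly below 5.9: 1. Equal to 5.9: 1.
PR = 2/8 × 100 = 25.0

25.0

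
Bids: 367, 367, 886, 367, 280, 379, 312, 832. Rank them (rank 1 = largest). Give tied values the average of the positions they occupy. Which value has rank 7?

312

Sorted (descending): 886, 832, 379, 367, 367, 367, 312, 280
The 3 values of 367 occupy positions 4–6 → average rank 5.
Rank 7 → value 312.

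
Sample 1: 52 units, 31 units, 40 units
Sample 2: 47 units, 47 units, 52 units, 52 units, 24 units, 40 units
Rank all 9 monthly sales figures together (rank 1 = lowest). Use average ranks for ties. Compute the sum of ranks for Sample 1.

13.5

Sorted (ascending): 24, 31, 40, 40, 47, 47, 52, 52, 52
The 2 values of 40 occupy positions 3–4 → average rank (3+4)/2 = 3.5.
The 2 values of 47 occupy positions 5–6 → average rank (5+6)/2 = 5.5.
The 3 values of 52 occupy positions 7–9 → average rank 8.
Sample 1 values → pooled ranks: 52→8, 31→2, 40→3.5
Rank sum = 8 + 2 + 3.5 = 13.5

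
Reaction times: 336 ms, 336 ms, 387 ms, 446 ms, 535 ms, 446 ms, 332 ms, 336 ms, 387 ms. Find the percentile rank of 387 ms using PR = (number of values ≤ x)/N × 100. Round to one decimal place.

66.7

N = 9.
Strictly below 387: 4. Equal to 387: 2.
PR = 6/9 × 100 = 66.7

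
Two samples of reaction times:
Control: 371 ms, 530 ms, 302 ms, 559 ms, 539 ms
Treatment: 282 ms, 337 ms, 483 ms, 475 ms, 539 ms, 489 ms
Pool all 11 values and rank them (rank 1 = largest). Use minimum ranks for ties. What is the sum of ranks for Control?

25

Sorted (descending): 559, 539, 539, 530, 489, 483, 475, 371, 337, 302, 282
The 2 values of 539 occupy positions 2–3 → each gets rank 2.
Control values → pooled ranks: 371→8, 530→4, 302→10, 559→1, 539→2
Rank sum = 8 + 4 + 10 + 1 + 2 = 25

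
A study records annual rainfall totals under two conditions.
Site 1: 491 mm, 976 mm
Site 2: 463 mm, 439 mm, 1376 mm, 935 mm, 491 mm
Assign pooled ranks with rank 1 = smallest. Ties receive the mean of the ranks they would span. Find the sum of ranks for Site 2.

Sorted (ascending): 439, 463, 491, 491, 935, 976, 1376
The 2 values of 491 occupy positions 3–4 → average rank (3+4)/2 = 3.5.
Site 2 values → pooled ranks: 463→2, 439→1, 1376→7, 935→5, 491→3.5
Rank sum = 2 + 1 + 7 + 5 + 3.5 = 18.5

18.5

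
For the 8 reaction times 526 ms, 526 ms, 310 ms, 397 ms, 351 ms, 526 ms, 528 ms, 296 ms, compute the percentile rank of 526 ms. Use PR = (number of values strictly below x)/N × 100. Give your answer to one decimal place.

N = 8.
Strictly below 526: 4. Equal to 526: 3.
PR = 4/8 × 100 = 50.0

50.0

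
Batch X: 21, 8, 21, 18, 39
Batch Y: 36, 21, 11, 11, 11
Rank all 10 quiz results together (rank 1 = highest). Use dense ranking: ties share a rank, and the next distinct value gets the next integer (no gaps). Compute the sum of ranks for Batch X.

17

Sorted (descending): 39, 36, 21, 21, 21, 18, 11, 11, 11, 8
The 3 values of 21 share dense rank 3.
The 3 values of 11 share dense rank 5.
Remaining distinct values take the next consecutive integers.
Batch X values → pooled ranks: 21→3, 8→6, 21→3, 18→4, 39→1
Rank sum = 3 + 6 + 3 + 4 + 1 = 17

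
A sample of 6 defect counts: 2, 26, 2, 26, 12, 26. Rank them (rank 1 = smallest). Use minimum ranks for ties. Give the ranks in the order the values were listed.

Sorted (ascending): 2, 2, 12, 26, 26, 26
The 2 values of 2 occupy positions 1–2 → each gets rank 1.
The 3 values of 26 occupy positions 4–6 → each gets rank 4.

1, 4, 1, 4, 3, 4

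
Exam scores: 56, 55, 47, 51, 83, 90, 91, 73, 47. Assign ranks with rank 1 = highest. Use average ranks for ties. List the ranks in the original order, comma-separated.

5, 6, 8.5, 7, 3, 2, 1, 4, 8.5

Sorted (descending): 91, 90, 83, 73, 56, 55, 51, 47, 47
The 2 values of 47 occupy positions 8–9 → average rank (8+9)/2 = 8.5.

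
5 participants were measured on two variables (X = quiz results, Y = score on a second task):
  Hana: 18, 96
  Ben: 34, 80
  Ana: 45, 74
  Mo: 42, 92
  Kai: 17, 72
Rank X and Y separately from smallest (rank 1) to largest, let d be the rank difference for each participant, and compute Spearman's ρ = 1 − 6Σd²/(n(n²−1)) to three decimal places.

Ranks of variable 1: 2, 3, 5, 4, 1
Ranks of variable 2: 5, 3, 2, 4, 1
d = r₁ − r₂: -3, 0, 3, 0, 0
d²: 9, 0, 9, 0, 0; Σd² = 18
ρ = 1 − 6·18/(5·24) = 1 − 108/120 = 0.100

0.100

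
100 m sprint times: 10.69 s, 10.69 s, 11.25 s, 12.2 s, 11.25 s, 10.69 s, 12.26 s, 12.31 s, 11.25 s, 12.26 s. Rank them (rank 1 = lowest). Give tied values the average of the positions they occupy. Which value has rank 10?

Sorted (ascending): 10.69, 10.69, 10.69, 11.25, 11.25, 11.25, 12.2, 12.26, 12.26, 12.31
The 3 values of 10.69 occupy positions 1–3 → average rank 2.
The 3 values of 11.25 occupy positions 4–6 → average rank 5.
The 2 values of 12.26 occupy positions 8–9 → average rank (8+9)/2 = 8.5.
Rank 10 → value 12.31.

12.31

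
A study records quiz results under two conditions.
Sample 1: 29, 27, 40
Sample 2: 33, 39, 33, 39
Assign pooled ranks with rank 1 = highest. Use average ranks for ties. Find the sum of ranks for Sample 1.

14

Sorted (descending): 40, 39, 39, 33, 33, 29, 27
The 2 values of 39 occupy positions 2–3 → average rank (2+3)/2 = 2.5.
The 2 values of 33 occupy positions 4–5 → average rank (4+5)/2 = 4.5.
Sample 1 values → pooled ranks: 29→6, 27→7, 40→1
Rank sum = 6 + 7 + 1 = 14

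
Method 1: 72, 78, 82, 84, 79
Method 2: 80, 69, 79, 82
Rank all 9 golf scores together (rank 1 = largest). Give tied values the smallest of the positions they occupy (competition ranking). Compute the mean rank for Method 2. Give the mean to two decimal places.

Sorted (descending): 84, 82, 82, 80, 79, 79, 78, 72, 69
The 2 values of 82 occupy positions 2–3 → each gets rank 2.
The 2 values of 79 occupy positions 5–6 → each gets rank 5.
Method 2 values → pooled ranks: 80→4, 69→9, 79→5, 82→2
Mean rank = (4 + 9 + 5 + 2) / 4 = 5.00

5.00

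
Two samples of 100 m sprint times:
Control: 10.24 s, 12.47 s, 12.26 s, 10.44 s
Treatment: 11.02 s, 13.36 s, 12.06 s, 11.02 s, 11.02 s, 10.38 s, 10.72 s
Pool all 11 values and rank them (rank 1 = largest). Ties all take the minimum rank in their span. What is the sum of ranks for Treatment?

38

Sorted (descending): 13.36, 12.47, 12.26, 12.06, 11.02, 11.02, 11.02, 10.72, 10.44, 10.38, 10.24
The 3 values of 11.02 occupy positions 5–7 → each gets rank 5.
Treatment values → pooled ranks: 11.02→5, 13.36→1, 12.06→4, 11.02→5, 11.02→5, 10.38→10, 10.72→8
Rank sum = 5 + 1 + 4 + 5 + 5 + 10 + 8 = 38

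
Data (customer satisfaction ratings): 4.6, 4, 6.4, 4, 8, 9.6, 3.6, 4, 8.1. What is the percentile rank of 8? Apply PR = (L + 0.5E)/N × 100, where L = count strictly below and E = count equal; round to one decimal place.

N = 9.
Strictly below 8: 6. Equal to 8: 1.
PR = (6 + 0.5·1)/9 × 100 = 72.2

72.2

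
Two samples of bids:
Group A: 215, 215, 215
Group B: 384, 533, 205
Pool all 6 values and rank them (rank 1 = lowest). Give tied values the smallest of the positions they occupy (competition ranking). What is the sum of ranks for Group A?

6

Sorted (ascending): 205, 215, 215, 215, 384, 533
The 3 values of 215 occupy positions 2–4 → each gets rank 2.
Group A values → pooled ranks: 215→2, 215→2, 215→2
Rank sum = 2 + 2 + 2 = 6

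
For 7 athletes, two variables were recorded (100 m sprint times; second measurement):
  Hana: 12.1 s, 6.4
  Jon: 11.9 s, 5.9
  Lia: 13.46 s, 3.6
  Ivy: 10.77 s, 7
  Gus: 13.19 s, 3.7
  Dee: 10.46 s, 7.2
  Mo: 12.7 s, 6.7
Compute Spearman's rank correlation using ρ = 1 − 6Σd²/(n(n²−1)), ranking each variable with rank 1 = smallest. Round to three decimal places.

-0.857

Ranks of variable 1: 4, 3, 7, 2, 6, 1, 5
Ranks of variable 2: 4, 3, 1, 6, 2, 7, 5
d = r₁ − r₂: 0, 0, 6, -4, 4, -6, 0
d²: 0, 0, 36, 16, 16, 36, 0; Σd² = 104
ρ = 1 − 6·104/(7·48) = 1 − 624/336 = -0.857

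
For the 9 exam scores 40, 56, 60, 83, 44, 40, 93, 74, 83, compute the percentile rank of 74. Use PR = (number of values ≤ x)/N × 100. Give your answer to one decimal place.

N = 9.
Strictly below 74: 5. Equal to 74: 1.
PR = 6/9 × 100 = 66.7

66.7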